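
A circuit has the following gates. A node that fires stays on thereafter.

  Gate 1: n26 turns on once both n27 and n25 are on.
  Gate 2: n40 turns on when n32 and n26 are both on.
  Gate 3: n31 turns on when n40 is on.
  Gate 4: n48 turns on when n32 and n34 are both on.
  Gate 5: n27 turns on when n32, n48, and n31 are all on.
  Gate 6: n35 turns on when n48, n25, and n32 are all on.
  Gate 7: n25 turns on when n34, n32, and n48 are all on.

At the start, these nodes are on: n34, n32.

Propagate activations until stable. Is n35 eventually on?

Gate 4: n32 and n34 on → n48 on.
n34, n32, and n48 are on, so n25 turns on (Gate 7).
Gate 6: n48, n25, and n32 on → n35 on.

Yes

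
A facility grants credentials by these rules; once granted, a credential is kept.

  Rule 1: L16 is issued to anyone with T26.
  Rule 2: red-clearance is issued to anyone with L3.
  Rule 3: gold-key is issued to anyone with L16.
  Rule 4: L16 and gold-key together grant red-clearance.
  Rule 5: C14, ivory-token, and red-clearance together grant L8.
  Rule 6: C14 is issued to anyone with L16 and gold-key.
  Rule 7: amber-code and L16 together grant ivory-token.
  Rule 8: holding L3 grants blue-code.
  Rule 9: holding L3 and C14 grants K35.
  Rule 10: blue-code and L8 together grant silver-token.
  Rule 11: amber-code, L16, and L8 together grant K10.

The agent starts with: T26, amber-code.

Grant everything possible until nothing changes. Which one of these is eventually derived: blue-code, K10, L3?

Holding T26 grants L16 (Rule 1).
Holding amber-code and L16 grants ivory-token (Rule 7).
Holding L16 grants gold-key (Rule 3).
Holding L16 and gold-key grants C14 (Rule 6).
Holding L16 and gold-key grants red-clearance (Rule 4).
Holding C14, ivory-token, and red-clearance grants L8 (Rule 5).
Holding amber-code, L16, and L8 grants K10 (Rule 11).
No rule produces L3, and it is not given. blue-code would need L3 (Rule 8), but L3 is never granted.

K10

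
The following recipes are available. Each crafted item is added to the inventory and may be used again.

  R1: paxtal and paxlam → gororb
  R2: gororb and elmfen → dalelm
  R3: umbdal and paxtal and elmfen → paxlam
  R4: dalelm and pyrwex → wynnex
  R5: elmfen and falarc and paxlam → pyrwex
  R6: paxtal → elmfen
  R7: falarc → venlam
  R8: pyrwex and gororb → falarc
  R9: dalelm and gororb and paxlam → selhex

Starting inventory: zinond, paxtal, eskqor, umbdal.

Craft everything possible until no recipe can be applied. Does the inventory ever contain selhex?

paxtal → elmfen (R6).
Using R3, umbdal, paxtal, and elmfen make paxlam.
paxtal and paxlam → gororb (R1).
Using R2, gororb and elmfen make dalelm.
Using R9, dalelm, gororb, and paxlam make selhex.

Yes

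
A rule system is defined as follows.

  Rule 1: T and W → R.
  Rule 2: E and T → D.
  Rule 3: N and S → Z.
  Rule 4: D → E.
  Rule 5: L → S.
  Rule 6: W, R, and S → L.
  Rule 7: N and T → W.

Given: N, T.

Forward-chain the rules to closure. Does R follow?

From N and T, Rule 7 gives W.
T and W hold, so R follows (Rule 1).

Yes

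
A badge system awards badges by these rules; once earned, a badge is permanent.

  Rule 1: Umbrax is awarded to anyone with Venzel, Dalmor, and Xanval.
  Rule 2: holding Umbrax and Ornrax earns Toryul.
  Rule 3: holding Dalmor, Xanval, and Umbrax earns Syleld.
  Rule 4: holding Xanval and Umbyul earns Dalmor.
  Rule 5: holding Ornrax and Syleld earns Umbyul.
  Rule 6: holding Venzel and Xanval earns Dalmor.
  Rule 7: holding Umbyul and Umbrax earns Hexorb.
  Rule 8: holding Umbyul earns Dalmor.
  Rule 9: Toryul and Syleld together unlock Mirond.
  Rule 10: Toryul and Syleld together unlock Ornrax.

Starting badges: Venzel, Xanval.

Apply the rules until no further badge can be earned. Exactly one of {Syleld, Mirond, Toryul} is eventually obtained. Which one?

With Venzel and Xanval, Dalmor is earned (Rule 6).
With Venzel, Dalmor, and Xanval, Umbrax is earned (Rule 1).
With Dalmor, Xanval, and Umbrax, Syleld is earned (Rule 3).
Toryul would need Umbrax and Ornrax (Rule 2), but Ornrax is never earned. Mirond would need Toryul and Syleld (Rule 9), but Toryul is never earned.

Syleld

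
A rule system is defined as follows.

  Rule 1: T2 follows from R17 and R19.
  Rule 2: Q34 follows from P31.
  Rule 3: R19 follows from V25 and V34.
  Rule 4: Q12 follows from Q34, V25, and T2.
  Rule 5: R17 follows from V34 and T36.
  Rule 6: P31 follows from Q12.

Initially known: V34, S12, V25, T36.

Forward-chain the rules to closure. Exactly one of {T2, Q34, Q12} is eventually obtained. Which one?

T2

V25 and V34 hold, so R19 follows (Rule 3).
From V34 and T36, Rule 5 gives R17.
R17 and R19 hold, so T2 follows (Rule 1).
Q34 would need P31 (Rule 2), but P31 is never established. Q12 would need Q34, V25, and T2 (Rule 4), but Q34 is never established.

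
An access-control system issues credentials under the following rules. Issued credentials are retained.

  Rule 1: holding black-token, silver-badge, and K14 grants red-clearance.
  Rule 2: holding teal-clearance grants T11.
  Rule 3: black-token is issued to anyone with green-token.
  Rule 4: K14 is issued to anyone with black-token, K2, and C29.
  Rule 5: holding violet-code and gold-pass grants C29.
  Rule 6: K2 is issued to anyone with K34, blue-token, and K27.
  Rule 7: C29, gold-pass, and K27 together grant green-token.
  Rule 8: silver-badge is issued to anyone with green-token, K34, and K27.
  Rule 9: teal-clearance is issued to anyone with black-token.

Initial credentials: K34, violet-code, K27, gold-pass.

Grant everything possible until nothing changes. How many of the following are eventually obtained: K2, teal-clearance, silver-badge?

Holding violet-code and gold-pass grants C29 (Rule 5).
Holding C29, gold-pass, and K27 grants green-token (Rule 7).
Holding green-token, K34, and K27 grants silver-badge (Rule 8).
Holding green-token grants black-token (Rule 3).
Holding black-token grants teal-clearance (Rule 9).
K2 would need K34, blue-token, and K27 (Rule 6), but blue-token is never granted.
teal-clearance: reached.
silver-badge: reached.
Reached: teal-clearance and silver-badge — 2 of the 3.

2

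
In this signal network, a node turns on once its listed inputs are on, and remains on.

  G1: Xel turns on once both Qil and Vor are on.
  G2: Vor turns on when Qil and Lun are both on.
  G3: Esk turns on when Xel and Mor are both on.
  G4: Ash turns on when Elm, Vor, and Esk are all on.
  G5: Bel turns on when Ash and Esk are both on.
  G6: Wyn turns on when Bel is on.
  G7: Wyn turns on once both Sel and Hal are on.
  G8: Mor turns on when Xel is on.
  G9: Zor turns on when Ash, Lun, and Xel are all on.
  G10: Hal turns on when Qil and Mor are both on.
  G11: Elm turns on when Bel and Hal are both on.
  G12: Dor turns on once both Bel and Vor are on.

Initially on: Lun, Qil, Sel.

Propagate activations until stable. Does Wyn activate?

Qil and Lun are on, so Vor turns on (G2).
G1: Qil and Vor on → Xel on.
G8: Xel on → Mor on.
G10: Qil and Mor on → Hal on.
Sel and Hal are on, so Wyn turns on (G7).

Yes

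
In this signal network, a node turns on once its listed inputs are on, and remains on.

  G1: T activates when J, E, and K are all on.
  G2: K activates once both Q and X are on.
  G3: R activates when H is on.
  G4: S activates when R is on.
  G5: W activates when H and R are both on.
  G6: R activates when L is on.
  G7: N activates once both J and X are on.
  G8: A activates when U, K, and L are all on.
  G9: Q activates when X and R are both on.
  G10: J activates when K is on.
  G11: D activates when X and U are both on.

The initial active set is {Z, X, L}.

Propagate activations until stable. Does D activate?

No

D would need X and U (G11), but U never turns on.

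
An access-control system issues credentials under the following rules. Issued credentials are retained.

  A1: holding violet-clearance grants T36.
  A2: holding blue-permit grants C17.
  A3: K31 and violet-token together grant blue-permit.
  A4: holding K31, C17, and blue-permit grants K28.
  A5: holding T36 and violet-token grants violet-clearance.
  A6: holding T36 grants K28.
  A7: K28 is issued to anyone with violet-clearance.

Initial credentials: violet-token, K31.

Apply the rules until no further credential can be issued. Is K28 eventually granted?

Holding K31 and violet-token grants blue-permit (A3).
Holding blue-permit grants C17 (A2).
Holding K31, C17, and blue-permit grants K28 (A4).

Yes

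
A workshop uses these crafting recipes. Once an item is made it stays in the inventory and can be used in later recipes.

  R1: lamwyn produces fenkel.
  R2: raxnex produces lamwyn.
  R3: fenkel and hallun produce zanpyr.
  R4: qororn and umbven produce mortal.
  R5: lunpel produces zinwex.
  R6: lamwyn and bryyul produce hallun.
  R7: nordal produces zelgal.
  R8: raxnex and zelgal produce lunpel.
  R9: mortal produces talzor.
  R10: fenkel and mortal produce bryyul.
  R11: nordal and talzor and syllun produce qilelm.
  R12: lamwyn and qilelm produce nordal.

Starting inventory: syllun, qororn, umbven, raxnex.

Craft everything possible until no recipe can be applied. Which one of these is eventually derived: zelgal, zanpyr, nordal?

raxnex → lamwyn (R2).
Using R4, qororn and umbven make mortal.
lamwyn → fenkel (R1).
Using R10, fenkel and mortal make bryyul.
Using R6, lamwyn and bryyul make hallun.
Using R3, fenkel and hallun make zanpyr.
nordal would need lamwyn and qilelm (R12), but qilelm is never obtained. zelgal would need nordal (R7), but nordal is never obtained.

zanpyr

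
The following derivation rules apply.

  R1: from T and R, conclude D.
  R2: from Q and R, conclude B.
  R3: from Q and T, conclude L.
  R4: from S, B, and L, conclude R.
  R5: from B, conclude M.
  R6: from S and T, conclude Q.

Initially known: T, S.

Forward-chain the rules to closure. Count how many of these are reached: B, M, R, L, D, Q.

From S and T, R6 gives Q.
From Q and T, R3 gives L.
B would need Q and R (R2), but R is never established.
M would need B (R5), but B is never established.
R would need S, B, and L (R4), but B is never established.
L: reached.
D would need T and R (R1), but R is never established.
Q: reached.
Reached: L and Q — 2 of the 6.

2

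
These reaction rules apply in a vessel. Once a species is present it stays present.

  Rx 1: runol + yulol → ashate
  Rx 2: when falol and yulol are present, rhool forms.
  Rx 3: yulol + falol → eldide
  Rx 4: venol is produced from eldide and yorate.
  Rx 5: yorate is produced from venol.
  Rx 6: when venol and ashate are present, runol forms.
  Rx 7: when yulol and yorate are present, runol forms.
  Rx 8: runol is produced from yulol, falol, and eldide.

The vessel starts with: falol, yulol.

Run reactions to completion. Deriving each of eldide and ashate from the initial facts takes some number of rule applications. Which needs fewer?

eldide: yulol and falol present → eldide forms (Rx 3). [1 rule application]
ashate: yulol and falol present → eldide forms (Rx 3). yulol, falol, and eldide present → runol forms (Rx 8). runol and yulol present → ashate forms (Rx 1). [3 rule applications]
eldide needs fewer.

eldide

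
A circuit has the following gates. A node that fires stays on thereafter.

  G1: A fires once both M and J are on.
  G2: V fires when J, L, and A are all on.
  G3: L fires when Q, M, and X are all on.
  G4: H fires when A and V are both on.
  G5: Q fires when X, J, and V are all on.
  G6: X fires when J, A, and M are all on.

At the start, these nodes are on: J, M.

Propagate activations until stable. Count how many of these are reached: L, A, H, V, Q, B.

1

G1: M and J on → A on.
L would need Q, M, and X (G3), but Q never turns on.
A: reached.
H would need A and V (G4), but V never turns on.
V would need J, L, and A (G2), but L never turns on.
Q would need X, J, and V (G5), but V never turns on.
No rule produces B, and it is not given.
Reached: A — 1 of the 6.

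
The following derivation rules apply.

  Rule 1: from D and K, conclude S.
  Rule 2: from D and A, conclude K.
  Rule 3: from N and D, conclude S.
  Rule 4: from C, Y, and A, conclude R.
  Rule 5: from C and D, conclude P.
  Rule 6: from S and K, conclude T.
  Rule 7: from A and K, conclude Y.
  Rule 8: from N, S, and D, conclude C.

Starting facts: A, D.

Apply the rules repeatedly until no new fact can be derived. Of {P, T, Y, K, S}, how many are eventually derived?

D and A hold, so K follows (Rule 2).
From A and K, Rule 7 gives Y.
D and K hold, so S follows (Rule 1).
S and K hold, so T follows (Rule 6).
P would need C and D (Rule 5), but C is never established.
T: reached.
Y: reached.
K: reached.
S: reached.
Reached: T, Y, K, and S — 4 of the 5.

4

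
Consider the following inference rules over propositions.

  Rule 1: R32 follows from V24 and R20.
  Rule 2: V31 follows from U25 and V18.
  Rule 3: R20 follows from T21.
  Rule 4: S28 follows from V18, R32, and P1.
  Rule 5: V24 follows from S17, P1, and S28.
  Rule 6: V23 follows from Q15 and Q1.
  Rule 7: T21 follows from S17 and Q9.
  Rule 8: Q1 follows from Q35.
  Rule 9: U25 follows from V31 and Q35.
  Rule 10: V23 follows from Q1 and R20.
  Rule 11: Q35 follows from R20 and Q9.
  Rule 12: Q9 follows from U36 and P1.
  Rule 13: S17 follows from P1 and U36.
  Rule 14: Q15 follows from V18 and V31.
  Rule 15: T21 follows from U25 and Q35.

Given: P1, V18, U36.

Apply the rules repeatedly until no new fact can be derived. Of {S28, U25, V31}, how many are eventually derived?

0

S28 would need V18, R32, and P1 (Rule 4), but R32 is never established.
U25 would need V31 and Q35 (Rule 9), but V31 is never established.
V31 would need U25 and V18 (Rule 2), but U25 is never established.
None of the 3 are reached.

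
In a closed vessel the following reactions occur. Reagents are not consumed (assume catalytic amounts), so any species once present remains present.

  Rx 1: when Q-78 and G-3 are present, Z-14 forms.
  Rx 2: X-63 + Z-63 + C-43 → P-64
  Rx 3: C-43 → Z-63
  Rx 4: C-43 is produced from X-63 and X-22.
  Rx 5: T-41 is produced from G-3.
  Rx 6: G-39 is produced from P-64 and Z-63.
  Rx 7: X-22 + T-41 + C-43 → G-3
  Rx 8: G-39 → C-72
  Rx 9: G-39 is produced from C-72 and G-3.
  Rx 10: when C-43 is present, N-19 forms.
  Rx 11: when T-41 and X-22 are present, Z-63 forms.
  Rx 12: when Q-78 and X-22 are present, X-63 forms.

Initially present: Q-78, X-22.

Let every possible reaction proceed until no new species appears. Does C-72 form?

Yes

Q-78 and X-22 present → X-63 forms (Rx 12).
X-63 and X-22 present → C-43 forms (Rx 4).
C-43 present → Z-63 forms (Rx 3).
X-63, Z-63, and C-43 present → P-64 forms (Rx 2).
P-64 and Z-63 present → G-39 forms (Rx 6).
G-39 present → C-72 forms (Rx 8).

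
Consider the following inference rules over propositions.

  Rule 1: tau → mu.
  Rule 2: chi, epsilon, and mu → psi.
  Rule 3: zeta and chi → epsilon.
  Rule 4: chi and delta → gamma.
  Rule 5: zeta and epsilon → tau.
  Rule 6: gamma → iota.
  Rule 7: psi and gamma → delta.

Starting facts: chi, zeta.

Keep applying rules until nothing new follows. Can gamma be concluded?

No

gamma would need chi and delta (Rule 4), but delta is never established.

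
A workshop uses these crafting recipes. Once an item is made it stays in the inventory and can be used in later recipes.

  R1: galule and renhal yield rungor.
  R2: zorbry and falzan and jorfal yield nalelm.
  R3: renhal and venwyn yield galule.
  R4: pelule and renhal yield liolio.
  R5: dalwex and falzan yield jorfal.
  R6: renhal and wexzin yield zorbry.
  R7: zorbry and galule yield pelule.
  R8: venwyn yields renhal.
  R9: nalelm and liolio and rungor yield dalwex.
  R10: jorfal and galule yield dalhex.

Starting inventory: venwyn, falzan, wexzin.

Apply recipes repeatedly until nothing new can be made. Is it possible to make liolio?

Yes

venwyn → renhal (R8).
Using R3, renhal and venwyn make galule.
renhal and wexzin → zorbry (R6).
Using R7, zorbry and galule make pelule.
Using R4, pelule and renhal make liolio.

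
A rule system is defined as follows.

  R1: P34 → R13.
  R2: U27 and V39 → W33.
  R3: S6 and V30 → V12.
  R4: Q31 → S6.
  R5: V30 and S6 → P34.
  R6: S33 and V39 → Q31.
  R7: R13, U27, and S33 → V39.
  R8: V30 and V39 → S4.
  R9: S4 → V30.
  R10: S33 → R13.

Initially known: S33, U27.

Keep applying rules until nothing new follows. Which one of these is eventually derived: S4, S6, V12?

S33 holds, so R13 follows (R10).
R13, U27, and S33 hold, so V39 follows (R7).
From S33 and V39, R6 gives Q31.
Q31 holds, so S6 follows (R4).
V12 would need S6 and V30 (R3), but V30 is never established. S4 would need V30 and V39 (R8), but V30 is never established.

S6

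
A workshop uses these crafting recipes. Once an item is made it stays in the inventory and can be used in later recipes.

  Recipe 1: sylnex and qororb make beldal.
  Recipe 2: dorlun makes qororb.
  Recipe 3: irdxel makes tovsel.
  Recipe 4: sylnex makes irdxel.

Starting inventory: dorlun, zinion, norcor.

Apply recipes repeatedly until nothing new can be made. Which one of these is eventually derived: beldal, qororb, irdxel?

Using Recipe 2, dorlun makes qororb.
beldal would need sylnex and qororb (Recipe 1), but sylnex is never obtained. irdxel would need sylnex (Recipe 4), but sylnex is never obtained.

qororb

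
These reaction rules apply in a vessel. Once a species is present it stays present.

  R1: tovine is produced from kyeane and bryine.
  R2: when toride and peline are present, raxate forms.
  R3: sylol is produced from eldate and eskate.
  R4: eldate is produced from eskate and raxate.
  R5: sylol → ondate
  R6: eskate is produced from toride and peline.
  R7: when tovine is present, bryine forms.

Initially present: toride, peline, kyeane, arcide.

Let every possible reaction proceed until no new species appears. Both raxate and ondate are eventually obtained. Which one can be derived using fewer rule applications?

raxate

raxate: toride and peline present → raxate forms (R2). [1 rule application]
ondate: toride and peline present → raxate forms (R2). toride and peline present → eskate forms (R6). eskate and raxate present → eldate forms (R4). eldate and eskate present → sylol forms (R3). sylol present → ondate forms (R5). [5 rule applications]
raxate needs fewer.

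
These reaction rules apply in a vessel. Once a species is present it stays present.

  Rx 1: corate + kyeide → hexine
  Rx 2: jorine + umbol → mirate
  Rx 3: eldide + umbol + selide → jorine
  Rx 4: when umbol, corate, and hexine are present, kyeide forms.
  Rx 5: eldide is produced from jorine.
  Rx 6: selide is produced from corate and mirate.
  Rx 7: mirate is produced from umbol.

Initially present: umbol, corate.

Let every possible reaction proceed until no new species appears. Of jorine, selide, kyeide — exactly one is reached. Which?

umbol present → mirate forms (Rx 7).
corate and mirate present → selide forms (Rx 6).
jorine would need eldide, umbol, and selide (Rx 3), but eldide never forms. kyeide would need umbol, corate, and hexine (Rx 4), but hexine never forms.

selide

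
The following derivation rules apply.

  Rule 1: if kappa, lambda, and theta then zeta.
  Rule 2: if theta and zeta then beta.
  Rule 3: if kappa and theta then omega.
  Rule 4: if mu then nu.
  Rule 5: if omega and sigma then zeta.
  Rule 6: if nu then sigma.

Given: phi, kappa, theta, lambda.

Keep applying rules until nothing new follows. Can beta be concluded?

From kappa, lambda, and theta, Rule 1 gives zeta.
From theta and zeta, Rule 2 gives beta.

Yes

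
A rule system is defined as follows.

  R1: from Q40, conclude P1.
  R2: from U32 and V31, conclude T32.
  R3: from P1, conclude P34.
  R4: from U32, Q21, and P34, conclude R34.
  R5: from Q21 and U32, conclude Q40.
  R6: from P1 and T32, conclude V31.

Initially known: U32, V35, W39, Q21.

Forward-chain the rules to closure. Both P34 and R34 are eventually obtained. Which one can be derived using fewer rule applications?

P34: Q21 and U32 hold, so Q40 follows (R5). From Q40, R1 gives P1. From P1, R3 gives P34. [3 rule applications]
R34: From Q21 and U32, R5 gives Q40. From Q40, R1 gives P1. P1 holds, so P34 follows (R3). From U32, Q21, and P34, R4 gives R34. [4 rule applications]
P34 needs fewer.

P34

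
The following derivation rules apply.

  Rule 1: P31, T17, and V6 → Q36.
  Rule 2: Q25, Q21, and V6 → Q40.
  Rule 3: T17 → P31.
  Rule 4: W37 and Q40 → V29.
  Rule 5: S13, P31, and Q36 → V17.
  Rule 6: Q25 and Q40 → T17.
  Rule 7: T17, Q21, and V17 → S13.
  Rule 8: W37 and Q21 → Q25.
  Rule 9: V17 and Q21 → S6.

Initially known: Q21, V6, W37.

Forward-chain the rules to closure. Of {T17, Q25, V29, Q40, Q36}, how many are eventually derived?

5

W37 and Q21 hold, so Q25 follows (Rule 8).
From Q25, Q21, and V6, Rule 2 gives Q40.
W37 and Q40 hold, so V29 follows (Rule 4).
Q25 and Q40 hold, so T17 follows (Rule 6).
From T17, Rule 3 gives P31.
From P31, T17, and V6, Rule 1 gives Q36.
T17: reached.
Q25: reached.
V29: reached.
Q40: reached.
Q36: reached.
All 5 are reached.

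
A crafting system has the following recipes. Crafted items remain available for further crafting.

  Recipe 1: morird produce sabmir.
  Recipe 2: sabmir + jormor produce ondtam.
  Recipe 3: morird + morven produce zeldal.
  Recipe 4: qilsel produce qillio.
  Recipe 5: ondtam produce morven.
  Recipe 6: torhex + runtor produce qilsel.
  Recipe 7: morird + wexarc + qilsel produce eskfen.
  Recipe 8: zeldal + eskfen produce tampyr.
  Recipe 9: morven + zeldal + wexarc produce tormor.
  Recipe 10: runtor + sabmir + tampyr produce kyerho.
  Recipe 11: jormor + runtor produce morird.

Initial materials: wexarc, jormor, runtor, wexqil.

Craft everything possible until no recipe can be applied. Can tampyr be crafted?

No

tampyr would need zeldal and eskfen (Recipe 8), but eskfen is never obtained.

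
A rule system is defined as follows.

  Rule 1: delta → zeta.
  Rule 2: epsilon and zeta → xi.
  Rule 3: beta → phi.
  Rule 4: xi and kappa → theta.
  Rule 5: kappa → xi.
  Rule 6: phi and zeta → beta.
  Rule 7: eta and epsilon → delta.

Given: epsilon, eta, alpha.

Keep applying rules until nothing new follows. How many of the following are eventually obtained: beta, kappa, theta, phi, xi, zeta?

eta and epsilon hold, so delta follows (Rule 7).
From delta, Rule 1 gives zeta.
From epsilon and zeta, Rule 2 gives xi.
beta would need phi and zeta (Rule 6), but phi is never established.
No rule produces kappa, and it is not given.
theta would need xi and kappa (Rule 4), but kappa is never established.
phi would need beta (Rule 3), but beta is never established.
xi: reached.
zeta: reached.
Reached: xi and zeta — 2 of the 6.

2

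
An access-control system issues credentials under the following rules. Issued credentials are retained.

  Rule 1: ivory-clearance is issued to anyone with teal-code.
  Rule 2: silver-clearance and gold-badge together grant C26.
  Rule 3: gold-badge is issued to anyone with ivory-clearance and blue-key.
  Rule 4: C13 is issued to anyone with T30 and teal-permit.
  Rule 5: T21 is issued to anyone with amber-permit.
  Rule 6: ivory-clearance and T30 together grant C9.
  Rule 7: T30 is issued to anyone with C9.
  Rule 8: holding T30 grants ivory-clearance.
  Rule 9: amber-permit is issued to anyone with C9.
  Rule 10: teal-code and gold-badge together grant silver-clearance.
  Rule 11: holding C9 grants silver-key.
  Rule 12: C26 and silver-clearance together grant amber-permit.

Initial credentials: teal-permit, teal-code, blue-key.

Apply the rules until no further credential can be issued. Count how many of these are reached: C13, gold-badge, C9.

Holding teal-code grants ivory-clearance (Rule 1).
Holding ivory-clearance and blue-key grants gold-badge (Rule 3).
C13 would need T30 and teal-permit (Rule 4), but T30 is never granted.
gold-badge: reached.
C9 would need ivory-clearance and T30 (Rule 6), but T30 is never granted.
Reached: gold-badge — 1 of the 3.

1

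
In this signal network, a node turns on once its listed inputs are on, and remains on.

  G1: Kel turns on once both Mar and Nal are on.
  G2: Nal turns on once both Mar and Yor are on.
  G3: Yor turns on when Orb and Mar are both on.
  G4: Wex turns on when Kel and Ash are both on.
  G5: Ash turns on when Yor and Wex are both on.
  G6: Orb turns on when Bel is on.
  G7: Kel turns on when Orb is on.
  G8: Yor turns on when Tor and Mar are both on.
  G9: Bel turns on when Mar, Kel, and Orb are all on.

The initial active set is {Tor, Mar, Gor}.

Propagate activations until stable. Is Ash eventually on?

Ash would need Yor and Wex (G5), but Wex never turns on.

No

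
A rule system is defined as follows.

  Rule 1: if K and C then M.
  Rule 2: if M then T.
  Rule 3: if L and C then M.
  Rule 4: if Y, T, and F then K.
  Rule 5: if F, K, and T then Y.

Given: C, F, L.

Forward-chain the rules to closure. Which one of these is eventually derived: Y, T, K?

L and C hold, so M follows (Rule 3).
From M, Rule 2 gives T.
Y would need F, K, and T (Rule 5), but K is never established. K would need Y, T, and F (Rule 4), but Y is never established.

T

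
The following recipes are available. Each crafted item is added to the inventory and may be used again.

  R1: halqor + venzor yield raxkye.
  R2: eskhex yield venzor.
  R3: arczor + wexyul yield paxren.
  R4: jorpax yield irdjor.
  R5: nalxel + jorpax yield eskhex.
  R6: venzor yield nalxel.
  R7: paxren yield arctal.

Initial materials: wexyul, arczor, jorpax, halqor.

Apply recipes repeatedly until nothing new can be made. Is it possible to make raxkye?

No

raxkye would need halqor and venzor (R1), but venzor is never obtained.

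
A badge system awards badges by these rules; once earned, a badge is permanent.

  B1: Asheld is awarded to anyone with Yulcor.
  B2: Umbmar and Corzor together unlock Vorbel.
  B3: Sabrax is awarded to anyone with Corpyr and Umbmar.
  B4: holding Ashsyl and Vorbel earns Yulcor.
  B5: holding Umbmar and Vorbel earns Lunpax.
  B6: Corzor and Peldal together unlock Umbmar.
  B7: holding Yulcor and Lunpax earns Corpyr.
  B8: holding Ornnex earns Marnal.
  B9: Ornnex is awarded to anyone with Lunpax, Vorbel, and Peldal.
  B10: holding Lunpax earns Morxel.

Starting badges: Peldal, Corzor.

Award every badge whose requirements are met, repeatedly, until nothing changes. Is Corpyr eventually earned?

Corpyr would need Yulcor and Lunpax (B7), but Yulcor is never earned.

No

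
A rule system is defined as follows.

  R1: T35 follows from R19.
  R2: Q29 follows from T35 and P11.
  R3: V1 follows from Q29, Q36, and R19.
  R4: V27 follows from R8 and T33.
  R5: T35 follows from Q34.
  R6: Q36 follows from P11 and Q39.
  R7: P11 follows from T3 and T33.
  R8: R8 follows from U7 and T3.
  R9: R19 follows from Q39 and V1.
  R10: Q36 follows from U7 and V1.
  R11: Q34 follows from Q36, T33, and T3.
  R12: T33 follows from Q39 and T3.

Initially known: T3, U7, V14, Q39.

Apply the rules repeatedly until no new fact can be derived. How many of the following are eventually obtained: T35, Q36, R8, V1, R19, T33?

4

From U7 and T3, R8 gives R8.
Q39 and T3 hold, so T33 follows (R12).
T3 and T33 hold, so P11 follows (R7).
From P11 and Q39, R6 gives Q36.
From Q36, T33, and T3, R11 gives Q34.
Q34 holds, so T35 follows (R5).
T35: reached.
Q36: reached.
R8: reached.
V1 would need Q29, Q36, and R19 (R3), but R19 is never established.
R19 would need Q39 and V1 (R9), but V1 is never established.
T33: reached.
Reached: T35, Q36, R8, and T33 — 4 of the 6.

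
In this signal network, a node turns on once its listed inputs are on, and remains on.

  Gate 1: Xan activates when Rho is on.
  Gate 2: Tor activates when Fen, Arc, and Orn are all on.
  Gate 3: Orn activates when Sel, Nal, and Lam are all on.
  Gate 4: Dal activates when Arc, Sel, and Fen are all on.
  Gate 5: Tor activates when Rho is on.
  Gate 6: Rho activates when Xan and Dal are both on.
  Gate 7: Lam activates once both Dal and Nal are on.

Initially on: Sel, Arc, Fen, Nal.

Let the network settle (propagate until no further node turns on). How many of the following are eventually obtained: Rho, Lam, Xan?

Gate 4: Arc, Sel, and Fen on → Dal on.
Dal and Nal are on, so Lam activates (Gate 7).
Rho would need Xan and Dal (Gate 6), but Xan never turns on.
Lam: reached.
Xan would need Rho (Gate 1), but Rho never turns on.
Reached: Lam — 1 of the 3.

1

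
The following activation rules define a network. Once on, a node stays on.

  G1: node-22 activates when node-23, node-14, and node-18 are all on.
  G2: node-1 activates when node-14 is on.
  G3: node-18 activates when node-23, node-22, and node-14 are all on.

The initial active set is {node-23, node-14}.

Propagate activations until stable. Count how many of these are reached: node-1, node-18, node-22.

1

node-14 is on, so node-1 activates (G2).
node-1: reached.
node-18 would need node-23, node-22, and node-14 (G3), but node-22 never turns on.
node-22 would need node-23, node-14, and node-18 (G1), but node-18 never turns on.
Reached: node-1 — 1 of the 3.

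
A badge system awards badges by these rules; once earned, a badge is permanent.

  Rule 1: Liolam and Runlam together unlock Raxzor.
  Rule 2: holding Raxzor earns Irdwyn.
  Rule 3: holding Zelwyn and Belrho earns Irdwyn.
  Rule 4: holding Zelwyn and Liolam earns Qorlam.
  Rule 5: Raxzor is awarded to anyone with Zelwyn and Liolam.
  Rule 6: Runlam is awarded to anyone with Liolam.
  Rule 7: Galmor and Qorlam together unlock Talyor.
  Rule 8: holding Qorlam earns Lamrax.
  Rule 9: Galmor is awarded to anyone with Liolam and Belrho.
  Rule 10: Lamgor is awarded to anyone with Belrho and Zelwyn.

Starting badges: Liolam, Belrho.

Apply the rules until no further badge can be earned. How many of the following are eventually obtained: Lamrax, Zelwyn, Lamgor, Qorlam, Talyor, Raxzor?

1

With Liolam, Runlam is earned (Rule 6).
With Liolam and Runlam, Raxzor is earned (Rule 1).
Lamrax would need Qorlam (Rule 8), but Qorlam is never earned.
No rule produces Zelwyn, and it is not given.
Lamgor would need Belrho and Zelwyn (Rule 10), but Zelwyn is never earned.
Qorlam would need Zelwyn and Liolam (Rule 4), but Zelwyn is never earned.
Talyor would need Galmor and Qorlam (Rule 7), but Qorlam is never earned.
Raxzor: reached.
Reached: Raxzor — 1 of the 6.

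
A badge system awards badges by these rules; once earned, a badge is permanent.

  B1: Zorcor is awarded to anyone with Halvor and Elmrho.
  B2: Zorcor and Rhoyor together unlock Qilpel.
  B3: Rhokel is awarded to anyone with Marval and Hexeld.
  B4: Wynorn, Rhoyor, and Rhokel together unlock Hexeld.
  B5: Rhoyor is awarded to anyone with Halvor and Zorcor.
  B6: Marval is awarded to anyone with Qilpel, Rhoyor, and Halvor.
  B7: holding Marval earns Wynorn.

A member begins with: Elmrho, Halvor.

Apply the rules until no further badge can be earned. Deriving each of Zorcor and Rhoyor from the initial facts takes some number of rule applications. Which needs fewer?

Zorcor: With Halvor and Elmrho, Zorcor is earned (B1). [1 rule application]
Rhoyor: With Halvor and Elmrho, Zorcor is earned (B1). With Halvor and Zorcor, Rhoyor is earned (B5). [2 rule applications]
Zorcor needs fewer.

Zorcor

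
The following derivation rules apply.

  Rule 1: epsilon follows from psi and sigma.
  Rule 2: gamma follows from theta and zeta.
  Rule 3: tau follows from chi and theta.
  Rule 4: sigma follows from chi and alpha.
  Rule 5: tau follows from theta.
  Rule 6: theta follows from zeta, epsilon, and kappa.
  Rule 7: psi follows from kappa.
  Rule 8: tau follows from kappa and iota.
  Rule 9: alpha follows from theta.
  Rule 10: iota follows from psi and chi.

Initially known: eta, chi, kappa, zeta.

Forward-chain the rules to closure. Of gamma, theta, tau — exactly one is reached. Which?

tau

From kappa, Rule 7 gives psi.
psi and chi hold, so iota follows (Rule 10).
From kappa and iota, Rule 8 gives tau.
gamma would need theta and zeta (Rule 2), but theta is never established. theta would need zeta, epsilon, and kappa (Rule 6), but epsilon is never established.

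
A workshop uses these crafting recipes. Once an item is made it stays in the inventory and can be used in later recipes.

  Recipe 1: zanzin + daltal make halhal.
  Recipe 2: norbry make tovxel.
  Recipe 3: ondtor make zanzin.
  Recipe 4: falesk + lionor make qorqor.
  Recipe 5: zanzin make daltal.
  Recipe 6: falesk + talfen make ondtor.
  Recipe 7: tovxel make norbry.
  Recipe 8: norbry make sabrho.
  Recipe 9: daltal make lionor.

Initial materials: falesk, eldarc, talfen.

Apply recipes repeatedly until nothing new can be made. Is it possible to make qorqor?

falesk + talfen → ondtor (Recipe 6).
ondtor → zanzin (Recipe 3).
Using Recipe 5, zanzin makes daltal.
Using Recipe 9, daltal makes lionor.
Using Recipe 4, falesk and lionor make qorqor.

Yes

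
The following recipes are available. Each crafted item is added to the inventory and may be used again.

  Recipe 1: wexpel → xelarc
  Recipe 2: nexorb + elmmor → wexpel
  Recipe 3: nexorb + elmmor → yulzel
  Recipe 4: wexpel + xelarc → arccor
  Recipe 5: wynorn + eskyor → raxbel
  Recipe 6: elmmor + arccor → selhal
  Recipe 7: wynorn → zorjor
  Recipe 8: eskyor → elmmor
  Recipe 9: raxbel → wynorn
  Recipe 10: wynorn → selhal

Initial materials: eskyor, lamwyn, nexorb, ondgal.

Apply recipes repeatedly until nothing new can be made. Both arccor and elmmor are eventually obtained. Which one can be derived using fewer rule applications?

elmmor

elmmor: eskyor → elmmor (Recipe 8). [1 rule application]
arccor: Using Recipe 8, eskyor makes elmmor. nexorb + elmmor → wexpel (Recipe 2). wexpel → xelarc (Recipe 1). wexpel + xelarc → arccor (Recipe 4). [4 rule applications]
elmmor needs fewer.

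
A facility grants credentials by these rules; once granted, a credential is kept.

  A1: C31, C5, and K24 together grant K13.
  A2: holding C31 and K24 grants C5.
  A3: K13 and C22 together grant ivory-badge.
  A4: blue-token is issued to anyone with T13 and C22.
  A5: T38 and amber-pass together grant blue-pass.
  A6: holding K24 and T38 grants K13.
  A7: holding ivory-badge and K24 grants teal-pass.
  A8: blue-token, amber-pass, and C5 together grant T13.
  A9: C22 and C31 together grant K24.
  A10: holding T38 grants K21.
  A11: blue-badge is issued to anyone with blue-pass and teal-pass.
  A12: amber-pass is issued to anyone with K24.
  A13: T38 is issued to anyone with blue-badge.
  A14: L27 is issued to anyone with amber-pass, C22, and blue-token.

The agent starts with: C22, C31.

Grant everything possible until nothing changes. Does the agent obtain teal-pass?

Yes

Holding C22 and C31 grants K24 (A9).
Holding C31 and K24 grants C5 (A2).
Holding C31, C5, and K24 grants K13 (A1).
Holding K13 and C22 grants ivory-badge (A3).
Holding ivory-badge and K24 grants teal-pass (A7).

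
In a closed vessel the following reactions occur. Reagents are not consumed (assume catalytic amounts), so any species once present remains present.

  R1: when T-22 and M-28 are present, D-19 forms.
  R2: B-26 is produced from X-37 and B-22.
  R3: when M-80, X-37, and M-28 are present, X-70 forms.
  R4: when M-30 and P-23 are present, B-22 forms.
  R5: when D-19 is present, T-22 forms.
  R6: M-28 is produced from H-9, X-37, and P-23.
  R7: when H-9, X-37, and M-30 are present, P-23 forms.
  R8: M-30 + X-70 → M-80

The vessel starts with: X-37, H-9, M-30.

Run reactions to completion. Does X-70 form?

No

X-70 would need M-80, X-37, and M-28 (R3), but M-80 never forms.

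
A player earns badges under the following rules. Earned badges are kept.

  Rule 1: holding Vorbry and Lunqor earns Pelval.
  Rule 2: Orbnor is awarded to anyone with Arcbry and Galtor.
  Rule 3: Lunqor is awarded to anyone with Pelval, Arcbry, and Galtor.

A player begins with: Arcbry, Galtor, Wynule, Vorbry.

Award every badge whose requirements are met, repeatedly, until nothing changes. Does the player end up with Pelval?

No

Pelval would need Vorbry and Lunqor (Rule 1), but Lunqor is never earned.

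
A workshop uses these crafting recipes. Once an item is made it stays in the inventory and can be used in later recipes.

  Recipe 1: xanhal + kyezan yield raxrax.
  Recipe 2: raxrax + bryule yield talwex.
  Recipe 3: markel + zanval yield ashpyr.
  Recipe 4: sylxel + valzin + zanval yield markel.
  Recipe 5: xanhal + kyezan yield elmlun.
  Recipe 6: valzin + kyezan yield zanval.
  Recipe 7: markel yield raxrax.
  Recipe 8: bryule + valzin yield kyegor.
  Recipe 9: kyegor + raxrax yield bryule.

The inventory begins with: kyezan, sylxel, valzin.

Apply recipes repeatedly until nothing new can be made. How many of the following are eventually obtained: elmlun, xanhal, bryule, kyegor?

0

elmlun would need xanhal and kyezan (Recipe 5), but xanhal is never obtained.
No rule produces xanhal, and it is not given.
bryule would need kyegor and raxrax (Recipe 9), but kyegor is never obtained.
kyegor would need bryule and valzin (Recipe 8), but bryule is never obtained.
None of the 4 are reached.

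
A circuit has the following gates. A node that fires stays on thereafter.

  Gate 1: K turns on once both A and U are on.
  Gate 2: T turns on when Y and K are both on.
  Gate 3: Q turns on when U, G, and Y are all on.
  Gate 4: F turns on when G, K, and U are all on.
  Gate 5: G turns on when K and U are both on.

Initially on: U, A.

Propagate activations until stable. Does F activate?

Yes

Gate 1: A and U on → K on.
K and U are on, so G turns on (Gate 5).
G, K, and U are on, so F turns on (Gate 4).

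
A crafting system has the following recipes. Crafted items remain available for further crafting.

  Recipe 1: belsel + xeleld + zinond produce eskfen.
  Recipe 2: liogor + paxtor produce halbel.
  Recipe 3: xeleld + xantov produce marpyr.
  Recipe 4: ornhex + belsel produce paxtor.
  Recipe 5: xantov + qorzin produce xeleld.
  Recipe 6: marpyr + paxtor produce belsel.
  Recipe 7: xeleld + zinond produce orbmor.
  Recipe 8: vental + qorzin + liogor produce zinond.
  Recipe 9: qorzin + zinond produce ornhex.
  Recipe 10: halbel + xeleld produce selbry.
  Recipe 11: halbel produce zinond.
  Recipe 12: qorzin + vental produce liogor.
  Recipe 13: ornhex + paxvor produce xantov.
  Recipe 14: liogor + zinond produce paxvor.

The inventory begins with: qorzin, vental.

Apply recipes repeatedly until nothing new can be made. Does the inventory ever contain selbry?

No

selbry would need halbel and xeleld (Recipe 10), but halbel is never obtained.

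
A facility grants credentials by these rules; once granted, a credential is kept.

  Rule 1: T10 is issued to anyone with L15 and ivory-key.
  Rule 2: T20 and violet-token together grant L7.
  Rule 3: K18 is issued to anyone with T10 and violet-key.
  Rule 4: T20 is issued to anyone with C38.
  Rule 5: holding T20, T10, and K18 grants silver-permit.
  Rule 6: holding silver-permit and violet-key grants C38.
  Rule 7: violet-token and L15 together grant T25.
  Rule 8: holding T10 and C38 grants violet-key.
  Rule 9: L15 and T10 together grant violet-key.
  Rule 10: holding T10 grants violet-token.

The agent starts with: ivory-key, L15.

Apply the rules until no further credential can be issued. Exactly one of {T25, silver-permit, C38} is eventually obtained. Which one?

T25

Holding L15 and ivory-key grants T10 (Rule 1).
Holding T10 grants violet-token (Rule 10).
Holding violet-token and L15 grants T25 (Rule 7).
C38 would need silver-permit and violet-key (Rule 6), but silver-permit is never granted. silver-permit would need T20, T10, and K18 (Rule 5), but T20 is never granted.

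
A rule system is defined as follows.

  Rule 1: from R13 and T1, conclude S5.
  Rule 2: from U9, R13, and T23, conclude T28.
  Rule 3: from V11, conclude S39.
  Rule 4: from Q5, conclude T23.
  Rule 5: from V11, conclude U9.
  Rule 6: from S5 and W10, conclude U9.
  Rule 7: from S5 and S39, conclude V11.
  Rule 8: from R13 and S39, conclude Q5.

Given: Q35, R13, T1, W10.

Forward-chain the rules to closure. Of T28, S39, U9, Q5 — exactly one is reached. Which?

From R13 and T1, Rule 1 gives S5.
From S5 and W10, Rule 6 gives U9.
S39 would need V11 (Rule 3), but V11 is never established. T28 would need U9, R13, and T23 (Rule 2), but T23 is never established. Q5 would need R13 and S39 (Rule 8), but S39 is never established.

U9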